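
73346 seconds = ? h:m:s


Hours: 73346 ÷ 3600 = 20 remainder 1346
Minutes: 1346 ÷ 60 = 22 remainder 26
Seconds: 26

20h 22m 26s


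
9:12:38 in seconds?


Hours: 9 × 3600 = 32400
Minutes: 12 × 60 = 720
Seconds: 38
Total = 32400 + 720 + 38 = 33158

33158 seconds


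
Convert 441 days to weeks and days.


63 weeks 0 days

Weeks: 441 ÷ 7 = 63 remainder 0


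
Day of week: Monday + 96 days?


Saturday

Start: Monday (index 0)
(0 + 96) mod 7
= 96 mod 7
= 5
Index 5 → Saturday


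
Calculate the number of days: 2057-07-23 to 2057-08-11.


19 days

From July 23, 2057 to August 11, 2057
Rest of July 2057: 31 - 23 = 8
Days into August 2057: 11
Total = 8 + 11 = 19 days


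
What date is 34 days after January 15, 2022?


Start: January 15, 2022
Add 34 days
January 15 → February 1: 31 - 15 + 1 = 17 days (34 - 17 = 17 left)
February 1 + 17 = February 18, 2022

February 18, 2022


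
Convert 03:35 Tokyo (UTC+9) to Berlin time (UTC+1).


Time difference = UTC+1 - UTC+9 = -8 hours
New hour = (3 -8) mod 24
= -5 mod 24 = 19
Minutes unchanged → 19:35; -5 < 0 → previous day

19:35 (previous day)


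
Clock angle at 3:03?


73.5°

Hour hand = 3×30 + 3×0.5 = 91.5°
Minute hand = 3×6 = 18°
Difference = |91.5 - 18| = 73.5°


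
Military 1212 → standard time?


12:12 PM

Hour: 12
12 → 12 PM (noon)


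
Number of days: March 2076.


31 days

Month: March (month 3)
March has 31 days


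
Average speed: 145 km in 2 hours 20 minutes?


62.1 km/h

Distance: 145 km
Time: 2h 20m = 140 min = 140/60 = 7/3 hours
Speed = 145 ÷ (7/3) = 145 × 3 / 7 = 435/7 ≈ 62.1 km/h


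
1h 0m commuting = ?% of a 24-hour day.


Time: 60 minutes
Day: 1440 minutes
Percentage = (60/1440) × 100 ≈ 4.2%

4.2%


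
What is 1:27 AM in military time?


01:27

Input: 1:27 AM
AM hour stays: 1


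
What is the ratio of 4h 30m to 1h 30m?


3:1 (3.00)

Duration 1: 270 minutes
Duration 2: 90 minutes
Ratio = 270:90
GCD = 90
Simplified = 3:1
As a decimal: 3/1 = 3.00


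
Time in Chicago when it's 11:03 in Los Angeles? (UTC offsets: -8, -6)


Time difference = UTC-6 - UTC-8 = +2 hours
New hour = (11 + 2) mod 24
= 13 mod 24 = 13
Minutes unchanged → 13:03

13:03


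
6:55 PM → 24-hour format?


18:55

Input: 6:55 PM
PM: 6 + 12 = 18


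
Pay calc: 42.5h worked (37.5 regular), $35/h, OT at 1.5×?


$1575.00

Regular: 37.5h × $35 = $1312.50
Overtime: 42.5 - 37.5 = 5.0h
OT pay: 5.0h × $35 × 1.5 = $262.50
Total = $1312.50 + $262.50 = $1575.00


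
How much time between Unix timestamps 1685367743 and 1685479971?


Difference = 1685479971 - 1685367743 = 112228 seconds
In hours: 112228 / 3600 ≈ 31.2
In days: 112228 / 86400 ≈ 1.30

112228 seconds (31.2 hours / 1.30 days)


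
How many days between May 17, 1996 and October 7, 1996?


From May 17, 1996 to October 7, 1996
Rest of May 1996: 31 - 17 = 14
Full months: June 30, July 31, August 31, September 30
Days into October 1996: 7
Total = 14 + 30 + 31 + 31 + 30 + 7 = 143 days

143 days


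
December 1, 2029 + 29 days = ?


December 30, 2029

Start: December 1, 2029
Add 29 days
December 1 + 29 = December 30, 2029


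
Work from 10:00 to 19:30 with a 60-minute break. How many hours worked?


Total time = (19×60+30) - (10×60+0)
= 1170 - 600 = 570 min
Minus break: 570 - 60 = 510 min
= 8h 30m

8h 30m (510 minutes)


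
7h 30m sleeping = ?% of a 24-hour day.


Time: 450 minutes
Day: 1440 minutes
Percentage = (450/1440) × 100 ≈ 31.3%

31.3%


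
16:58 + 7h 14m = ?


Start: 1018 minutes from midnight
Add: 434 minutes
Total: 1452 minutes
Hours: 1452 ÷ 60 = 24 remainder 12
24 ≥ 24 → 24 - 24 = 0 (next day)

00:12 (next day)


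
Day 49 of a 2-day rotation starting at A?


Shifts: A, B
Start: A (index 0)
Day 49: (0 + 49 - 1) mod 2
= 48 mod 2
= 0
Index 0 → shift A

Shift A


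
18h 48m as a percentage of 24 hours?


Total minutes: 18×60 + 48 = 1128
Day = 24×60 = 1440 minutes
Fraction = 1128/1440 ≈ 0.7833
As a percentage: 1128/1440 × 100 ≈ 78.33%

0.7833 (78.33%)


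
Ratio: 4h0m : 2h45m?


16:11 (1.45)

Duration 1: 240 minutes
Duration 2: 165 minutes
Ratio = 240:165
GCD = 15
Simplified = 16:11
As a decimal: 16/11 ≈ 1.45


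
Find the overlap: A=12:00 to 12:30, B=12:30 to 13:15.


Meeting A: 720-750 (in minutes from midnight)
Meeting B: 750-795
Overlap start = max(720, 750) = 750
Overlap end = min(750, 795) = 750
Overlap = max(0, 750 - 750) = 0 min

0 minutes


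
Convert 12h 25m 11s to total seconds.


44711 seconds

Hours: 12 × 3600 = 43200
Minutes: 25 × 60 = 1500
Seconds: 11
Total = 43200 + 1500 + 11 = 44711


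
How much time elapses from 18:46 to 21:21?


2h 35m

End time in minutes: 21×60 + 21 = 1281
Start time in minutes: 18×60 + 46 = 1126
Difference = 1281 - 1126 = 155 minutes
= 2 hours 35 minutes


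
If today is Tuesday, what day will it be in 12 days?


Start: Tuesday (index 1)
(1 + 12) mod 7
= 13 mod 7
= 6
Index 6 → Sunday

Sunday


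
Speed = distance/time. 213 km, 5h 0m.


Distance: 213 km
Time: 5 hours
Speed = 213 / 5 = 42.6 km/h

42.6 km/h


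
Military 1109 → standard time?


Hour: 11
11 < 12 → AM

11:09 AM


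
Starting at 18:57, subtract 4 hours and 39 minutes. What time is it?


Start: 1137 minutes from midnight
Subtract: 279 minutes
Remaining: 1137 - 279 = 858
Hours: 14, Minutes: 18

14:18


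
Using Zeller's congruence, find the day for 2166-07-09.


Wednesday

Zeller's congruence:
q=9, m=7, k=66, j=21
h = (9 + ⌊13×8/5⌋ + 66 + ⌊66/4⌋ + ⌊21/4⌋ - 2×21) mod 7
= (9 + 20 + 66 + 16 + 5 - 42) mod 7
= 74 mod 7 = 4
h=4 → Wednesday


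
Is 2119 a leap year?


Rules: divisible by 4 AND (not by 100 OR by 400)
2119 ÷ 4 = 529 remainder 3 → not divisible by 4
Not divisible by 4 → not a leap year

No


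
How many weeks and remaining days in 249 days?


35 weeks 4 days

Weeks: 249 ÷ 7 = 35 remainder 4


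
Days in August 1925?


Month: August (month 8)
August has 31 days

31 days


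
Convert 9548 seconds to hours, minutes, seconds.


2h 39m 8s

Hours: 9548 ÷ 3600 = 2 remainder 2348
Minutes: 2348 ÷ 60 = 39 remainder 8
Seconds: 8


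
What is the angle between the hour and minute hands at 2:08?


16.0°

Hour hand = 2×30 + 8×0.5 = 64.0°
Minute hand = 8×6 = 48°
Difference = |64.0 - 48| = 16.0°


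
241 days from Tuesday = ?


Start: Tuesday (index 1)
(1 + 241) mod 7
= 242 mod 7
= 4
Index 4 → Friday

Friday


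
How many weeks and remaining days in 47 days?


Weeks: 47 ÷ 7 = 6 remainder 5

6 weeks 5 days


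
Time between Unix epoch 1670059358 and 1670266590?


Difference = 1670266590 - 1670059358 = 207232 seconds
In hours: 207232 / 3600 ≈ 57.6
In days: 207232 / 86400 ≈ 2.40

207232 seconds (57.6 hours / 2.40 days)


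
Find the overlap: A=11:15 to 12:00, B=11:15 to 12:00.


Meeting A: 675-720 (in minutes from midnight)
Meeting B: 675-720
Overlap start = max(675, 675) = 675
Overlap end = min(720, 720) = 720
Overlap = max(0, 720 - 675) = 45 min

45 minutes


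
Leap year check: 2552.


Rules: divisible by 4 AND (not by 100 OR by 400)
2552 ÷ 4 = 638 exactly → divisible by 4
2552 ÷ 100 = 25 remainder 52 → not divisible by 100
Divisible by 4 but not by 100 → leap year

Yes


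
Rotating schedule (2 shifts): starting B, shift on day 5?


Shifts: A, B
Start: B (index 1)
Day 5: (1 + 5 - 1) mod 2
= 5 mod 2
= 1
Index 1 → shift B

Shift B


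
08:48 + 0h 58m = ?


09:46

Start: 528 minutes from midnight
Add: 58 minutes
Total: 586 minutes
Hours: 586 ÷ 60 = 9 remainder 46


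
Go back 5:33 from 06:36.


Start: 396 minutes from midnight
Subtract: 333 minutes
Remaining: 396 - 333 = 63
Hours: 1, Minutes: 3

01:03


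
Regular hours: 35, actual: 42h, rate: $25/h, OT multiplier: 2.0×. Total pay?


Regular: 35h × $25 = $875.00
Overtime: 42 - 35 = 7h
OT pay: 7h × $25 × 2.0 = $350.00
Total = $875.00 + $350.00 = $1225.00

$1225.00


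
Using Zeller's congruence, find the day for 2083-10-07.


Thursday

Zeller's congruence:
q=7, m=10, k=83, j=20
h = (7 + ⌊13×11/5⌋ + 83 + ⌊83/4⌋ + ⌊20/4⌋ - 2×20) mod 7
= (7 + 28 + 83 + 20 + 5 - 40) mod 7
= 103 mod 7 = 5
h=5 → Thursday


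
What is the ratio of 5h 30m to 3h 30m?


Duration 1: 330 minutes
Duration 2: 210 minutes
Ratio = 330:210
GCD = 30
Simplified = 11:7
As a decimal: 11/7 ≈ 1.57

11:7 (1.57)


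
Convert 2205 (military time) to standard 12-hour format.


Hour: 22
22 - 12 = 10 → PM

10:05 PM


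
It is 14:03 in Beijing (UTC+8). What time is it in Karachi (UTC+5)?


Time difference = UTC+5 - UTC+8 = -3 hours
New hour = (14 -3) mod 24
= 11 mod 24 = 11
Minutes unchanged → 11:03

11:03


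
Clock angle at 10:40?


80.0°

Hour hand = 10×30 + 40×0.5 = 320.0°
Minute hand = 40×6 = 240°
Difference = |320.0 - 240| = 80.0°


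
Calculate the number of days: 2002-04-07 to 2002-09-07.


From April 7, 2002 to September 7, 2002
Rest of April 2002: 30 - 7 = 23
Full months: May 31, June 30, July 31, August 31
Days into September 2002: 7
Total = 23 + 31 + 30 + 31 + 31 + 7 = 153 days

153 days


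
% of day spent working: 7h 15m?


Time: 435 minutes
Day: 1440 minutes
Percentage = (435/1440) × 100 ≈ 30.2%

30.2%


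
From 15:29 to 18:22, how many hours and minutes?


End time in minutes: 18×60 + 22 = 1102
Start time in minutes: 15×60 + 29 = 929
Difference = 1102 - 929 = 173 minutes
= 2 hours 53 minutes

2h 53m


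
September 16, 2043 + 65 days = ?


November 20, 2043

Start: September 16, 2043
Add 65 days
September 16 → October 1: 30 - 16 + 1 = 15 days (65 - 15 = 50 left)
October 1 → November 1: 31 - 1 + 1 = 31 days (50 - 31 = 19 left)
November 1 + 19 = November 20, 2043


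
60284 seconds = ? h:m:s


Hours: 60284 ÷ 3600 = 16 remainder 2684
Minutes: 2684 ÷ 60 = 44 remainder 44
Seconds: 44

16h 44m 44s


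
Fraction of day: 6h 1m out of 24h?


Total minutes: 6×60 + 1 = 361
Day = 24×60 = 1440 minutes
Fraction = 361/1440 ≈ 0.2507
As a percentage: 361/1440 × 100 ≈ 25.07%

0.2507 (25.07%)


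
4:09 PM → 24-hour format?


16:09

Input: 4:09 PM
PM: 4 + 12 = 16


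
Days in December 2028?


31 days

Month: December (month 12)
December has 31 days


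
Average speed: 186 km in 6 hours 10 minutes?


Distance: 186 km
Time: 6h 10m = 370 min = 370/60 = 37/6 hours
Speed = 186 ÷ (37/6) = 186 × 6 / 37 = 1116/37 ≈ 30.2 km/h

30.2 km/h


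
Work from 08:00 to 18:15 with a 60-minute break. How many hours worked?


Total time = (18×60+15) - (8×60+0)
= 1095 - 480 = 615 min
Minus break: 615 - 60 = 555 min
= 9h 15m

9h 15m (555 minutes)


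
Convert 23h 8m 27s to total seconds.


Hours: 23 × 3600 = 82800
Minutes: 8 × 60 = 480
Seconds: 27
Total = 82800 + 480 + 27 = 83307

83307 seconds


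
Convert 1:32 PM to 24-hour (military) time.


Input: 1:32 PM
PM: 1 + 12 = 13

13:32


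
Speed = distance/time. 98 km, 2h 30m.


Distance: 98 km
Time: 2h 30m = 150 min = 150/60 = 5/2 hours
Speed = 98 ÷ (5/2) = 98 × 2 / 5 = 196/5 = 39.2 km/h

39.2 km/h


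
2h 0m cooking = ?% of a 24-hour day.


8.3%

Time: 120 minutes
Day: 1440 minutes
Percentage = (120/1440) × 100 ≈ 8.3%


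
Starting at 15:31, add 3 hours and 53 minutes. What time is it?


19:24

Start: 931 minutes from midnight
Add: 233 minutes
Total: 1164 minutes
Hours: 1164 ÷ 60 = 19 remainder 24


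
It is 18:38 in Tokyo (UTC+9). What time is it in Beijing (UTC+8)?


17:38

Time difference = UTC+8 - UTC+9 = -1 hours
New hour = (18 -1) mod 24
= 17 mod 24 = 17
Minutes unchanged → 17:38


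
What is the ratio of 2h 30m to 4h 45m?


10:19 (0.53)

Duration 1: 150 minutes
Duration 2: 285 minutes
Ratio = 150:285
GCD = 15
Simplified = 10:19
As a decimal: 10/19 ≈ 0.53


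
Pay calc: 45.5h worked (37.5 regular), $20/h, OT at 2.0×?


$1070.00

Regular: 37.5h × $20 = $750.00
Overtime: 45.5 - 37.5 = 8.0h
OT pay: 8.0h × $20 × 2.0 = $320.00
Total = $750.00 + $320.00 = $1070.00


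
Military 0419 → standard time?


Hour: 4
4 < 12 → AM

4:19 AM


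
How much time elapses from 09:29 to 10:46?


1h 17m

End time in minutes: 10×60 + 46 = 646
Start time in minutes: 9×60 + 29 = 569
Difference = 646 - 569 = 77 minutes
= 1 hours 17 minutes


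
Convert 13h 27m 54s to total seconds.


Hours: 13 × 3600 = 46800
Minutes: 27 × 60 = 1620
Seconds: 54
Total = 46800 + 1620 + 54 = 48474

48474 seconds


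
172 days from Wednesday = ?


Sunday

Start: Wednesday (index 2)
(2 + 172) mod 7
= 174 mod 7
= 6
Index 6 → Sunday


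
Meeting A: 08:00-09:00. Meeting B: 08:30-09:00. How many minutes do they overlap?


Meeting A: 480-540 (in minutes from midnight)
Meeting B: 510-540
Overlap start = max(480, 510) = 510
Overlap end = min(540, 540) = 540
Overlap = max(0, 540 - 510) = 30 min

30 minutes


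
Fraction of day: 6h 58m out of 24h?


0.2903 (29.03%)

Total minutes: 6×60 + 58 = 418
Day = 24×60 = 1440 minutes
Fraction = 418/1440 ≈ 0.2903
As a percentage: 418/1440 × 100 ≈ 29.03%


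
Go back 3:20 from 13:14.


Start: 794 minutes from midnight
Subtract: 200 minutes
Remaining: 794 - 200 = 594
Hours: 9, Minutes: 54

09:54


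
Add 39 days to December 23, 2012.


Start: December 23, 2012
Add 39 days
December 23 → January 1: 31 - 23 + 1 = 9 days (39 - 9 = 30 left)
January 1 + 30 = January 31, 2013

January 31, 2013


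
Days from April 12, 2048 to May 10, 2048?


28 days

From April 12, 2048 to May 10, 2048
Rest of April 2048: 30 - 12 = 18
Days into May 2048: 10
Total = 18 + 10 = 28 days


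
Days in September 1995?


Month: September (month 9)
September has 30 days

30 days


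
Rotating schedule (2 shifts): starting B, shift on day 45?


Shifts: A, B
Start: B (index 1)
Day 45: (1 + 45 - 1) mod 2
= 45 mod 2
= 1
Index 1 → shift B

Shift B


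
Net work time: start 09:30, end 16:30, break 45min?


6h 15m (375 minutes)

Total time = (16×60+30) - (9×60+30)
= 990 - 570 = 420 min
Minus break: 420 - 45 = 375 min
= 6h 15m


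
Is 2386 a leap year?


Rules: divisible by 4 AND (not by 100 OR by 400)
2386 ÷ 4 = 596 remainder 2 → not divisible by 4
Not divisible by 4 → not a leap year

No


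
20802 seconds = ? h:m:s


5h 46m 42s

Hours: 20802 ÷ 3600 = 5 remainder 2802
Minutes: 2802 ÷ 60 = 46 remainder 42
Seconds: 42


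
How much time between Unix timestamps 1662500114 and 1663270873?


770759 seconds (214.1 hours / 8.92 days)

Difference = 1663270873 - 1662500114 = 770759 seconds
In hours: 770759 / 3600 ≈ 214.1
In days: 770759 / 86400 ≈ 8.92


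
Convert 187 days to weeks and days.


26 weeks 5 days

Weeks: 187 ÷ 7 = 26 remainder 5


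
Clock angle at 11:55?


Hour hand = 11×30 + 55×0.5 = 357.5°
Minute hand = 55×6 = 330°
Difference = |357.5 - 330| = 27.5°

27.5°


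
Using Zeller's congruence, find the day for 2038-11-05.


Friday

Zeller's congruence:
q=5, m=11, k=38, j=20
h = (5 + ⌊13×12/5⌋ + 38 + ⌊38/4⌋ + ⌊20/4⌋ - 2×20) mod 7
= (5 + 31 + 38 + 9 + 5 - 40) mod 7
= 48 mod 7 = 6
h=6 → Friday


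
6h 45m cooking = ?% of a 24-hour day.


Time: 405 minutes
Day: 1440 minutes
Percentage = (405/1440) × 100 ≈ 28.1%

28.1%


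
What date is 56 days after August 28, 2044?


October 23, 2044

Start: August 28, 2044
Add 56 days
August 28 → September 1: 31 - 28 + 1 = 4 days (56 - 4 = 52 left)
September 1 → October 1: 30 - 1 + 1 = 30 days (52 - 30 = 22 left)
October 1 + 22 = October 23, 2044


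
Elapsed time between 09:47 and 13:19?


3h 32m

End time in minutes: 13×60 + 19 = 799
Start time in minutes: 9×60 + 47 = 587
Difference = 799 - 587 = 212 minutes
= 3 hours 32 minutes


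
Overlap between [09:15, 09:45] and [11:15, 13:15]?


Meeting A: 555-585 (in minutes from midnight)
Meeting B: 675-795
Overlap start = max(555, 675) = 675
Overlap end = min(585, 795) = 585
Overlap = max(0, 585 - 675) = 0 min

0 minutes


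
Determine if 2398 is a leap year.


No

Rules: divisible by 4 AND (not by 100 OR by 400)
2398 ÷ 4 = 599 remainder 2 → not divisible by 4
Not divisible by 4 → not a leap year


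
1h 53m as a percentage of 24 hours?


Total minutes: 1×60 + 53 = 113
Day = 24×60 = 1440 minutes
Fraction = 113/1440 ≈ 0.0785
As a percentage: 113/1440 × 100 ≈ 7.85%

0.0785 (7.85%)


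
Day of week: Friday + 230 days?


Thursday

Start: Friday (index 4)
(4 + 230) mod 7
= 234 mod 7
= 3
Index 3 → Thursday


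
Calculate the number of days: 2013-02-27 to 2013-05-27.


89 days

From February 27, 2013 to May 27, 2013
Rest of February 2013: 28 - 27 = 1
Full months: March 31, April 30
Days into May 2013: 27
Total = 1 + 31 + 30 + 27 = 89 days


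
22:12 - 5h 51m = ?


16:21

Start: 1332 minutes from midnight
Subtract: 351 minutes
Remaining: 1332 - 351 = 981
Hours: 16, Minutes: 21


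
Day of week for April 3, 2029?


Zeller's congruence:
q=3, m=4, k=29, j=20
h = (3 + ⌊13×5/5⌋ + 29 + ⌊29/4⌋ + ⌊20/4⌋ - 2×20) mod 7
= (3 + 13 + 29 + 7 + 5 - 40) mod 7
= 17 mod 7 = 3
h=3 → Tuesday

Tuesday


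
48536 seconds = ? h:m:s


13h 28m 56s

Hours: 48536 ÷ 3600 = 13 remainder 1736
Minutes: 1736 ÷ 60 = 28 remainder 56
Seconds: 56


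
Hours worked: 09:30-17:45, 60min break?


7h 15m (435 minutes)

Total time = (17×60+45) - (9×60+30)
= 1065 - 570 = 495 min
Minus break: 495 - 60 = 435 min
= 7h 15m


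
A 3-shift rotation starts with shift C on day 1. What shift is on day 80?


Shifts: A, B, C
Start: C (index 2)
Day 80: (2 + 80 - 1) mod 3
= 81 mod 3
= 0
Index 0 → shift A

Shift A


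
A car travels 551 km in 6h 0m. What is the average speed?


91.8 km/h

Distance: 551 km
Time: 6 hours
Speed = 551 / 6 ≈ 91.8 km/h


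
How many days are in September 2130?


Month: September (month 9)
September has 30 days

30 days


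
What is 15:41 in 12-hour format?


3:41 PM

Hour: 15
15 - 12 = 3 → PM


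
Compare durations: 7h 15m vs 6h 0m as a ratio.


29:24 (1.21)

Duration 1: 435 minutes
Duration 2: 360 minutes
Ratio = 435:360
GCD = 15
Simplified = 29:24
As a decimal: 29/24 ≈ 1.21


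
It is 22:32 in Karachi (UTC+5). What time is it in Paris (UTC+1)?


Time difference = UTC+1 - UTC+5 = -4 hours
New hour = (22 -4) mod 24
= 18 mod 24 = 18
Minutes unchanged → 18:32

18:32


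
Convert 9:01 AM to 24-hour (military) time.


09:01

Input: 9:01 AM
AM hour stays: 9


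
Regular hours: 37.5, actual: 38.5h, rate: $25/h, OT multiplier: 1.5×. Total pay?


$975.00

Regular: 37.5h × $25 = $937.50
Overtime: 38.5 - 37.5 = 1.0h
OT pay: 1.0h × $25 × 1.5 = $37.50
Total = $937.50 + $37.50 = $975.00


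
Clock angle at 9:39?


Hour hand = 9×30 + 39×0.5 = 289.5°
Minute hand = 39×6 = 234°
Difference = |289.5 - 234| = 55.5°

55.5°


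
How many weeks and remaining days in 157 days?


Weeks: 157 ÷ 7 = 22 remainder 3

22 weeks 3 days


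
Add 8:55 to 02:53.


11:48

Start: 173 minutes from midnight
Add: 535 minutes
Total: 708 minutes
Hours: 708 ÷ 60 = 11 remainder 48


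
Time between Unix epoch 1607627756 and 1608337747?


Difference = 1608337747 - 1607627756 = 709991 seconds
In hours: 709991 / 3600 ≈ 197.2
In days: 709991 / 86400 ≈ 8.22

709991 seconds (197.2 hours / 8.22 days)


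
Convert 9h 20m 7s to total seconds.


Hours: 9 × 3600 = 32400
Minutes: 20 × 60 = 1200
Seconds: 7
Total = 32400 + 1200 + 7 = 33607

33607 seconds


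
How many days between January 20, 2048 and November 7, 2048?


From January 20, 2048 to November 7, 2048
Rest of January 2048: 31 - 20 = 11
Full months: February 2048 29, March 31, April 30, May 31, June 30, July 31, August 31, September 30, October 31
Days into November 2048: 7
Total = 11 + 29 + 31 + 30 + 31 + 30 + 31 + 31 + 30 + 31 + 7 = 292 days

292 days


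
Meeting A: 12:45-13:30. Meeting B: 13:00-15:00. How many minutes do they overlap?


30 minutes

Meeting A: 765-810 (in minutes from midnight)
Meeting B: 780-900
Overlap start = max(765, 780) = 780
Overlap end = min(810, 900) = 810
Overlap = max(0, 810 - 780) = 30 min


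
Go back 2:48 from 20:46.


Start: 1246 minutes from midnight
Subtract: 168 minutes
Remaining: 1246 - 168 = 1078
Hours: 17, Minutes: 58

17:58


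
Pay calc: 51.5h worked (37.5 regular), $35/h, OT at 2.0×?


Regular: 37.5h × $35 = $1312.50
Overtime: 51.5 - 37.5 = 14.0h
OT pay: 14.0h × $35 × 2.0 = $980.00
Total = $1312.50 + $980.00 = $2292.50

$2292.50


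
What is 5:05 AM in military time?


Input: 5:05 AM
AM hour stays: 5

05:05


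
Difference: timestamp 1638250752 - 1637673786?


576966 seconds (160.3 hours / 6.68 days)

Difference = 1638250752 - 1637673786 = 576966 seconds
In hours: 576966 / 3600 ≈ 160.3
In days: 576966 / 86400 ≈ 6.68


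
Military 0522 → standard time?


5:22 AM

Hour: 5
5 < 12 → AM


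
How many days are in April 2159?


Month: April (month 4)
April has 30 days

30 days


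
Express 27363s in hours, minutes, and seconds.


7h 36m 3s

Hours: 27363 ÷ 3600 = 7 remainder 2163
Minutes: 2163 ÷ 60 = 36 remainder 3
Seconds: 3


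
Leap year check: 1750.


Rules: divisible by 4 AND (not by 100 OR by 400)
1750 ÷ 4 = 437 remainder 2 → not divisible by 4
Not divisible by 4 → not a leap year

No


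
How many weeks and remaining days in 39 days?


Weeks: 39 ÷ 7 = 5 remainder 4

5 weeks 4 days


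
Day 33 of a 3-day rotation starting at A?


Shift C

Shifts: A, B, C
Start: A (index 0)
Day 33: (0 + 33 - 1) mod 3
= 32 mod 3
= 2
Index 2 → shift C


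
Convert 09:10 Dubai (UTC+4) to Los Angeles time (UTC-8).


21:10 (previous day)

Time difference = UTC-8 - UTC+4 = -12 hours
New hour = (9 -12) mod 24
= -3 mod 24 = 21
Minutes unchanged → 21:10; -3 < 0 → previous day


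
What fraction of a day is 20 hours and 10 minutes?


Total minutes: 20×60 + 10 = 1210
Day = 24×60 = 1440 minutes
Fraction = 1210/1440 ≈ 0.8403
As a percentage: 1210/1440 × 100 ≈ 84.03%

0.8403 (84.03%)


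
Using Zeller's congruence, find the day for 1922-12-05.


Tuesday

Zeller's congruence:
q=5, m=12, k=22, j=19
h = (5 + ⌊13×13/5⌋ + 22 + ⌊22/4⌋ + ⌊19/4⌋ - 2×19) mod 7
= (5 + 33 + 22 + 5 + 4 - 38) mod 7
= 31 mod 7 = 3
h=3 → Tuesday


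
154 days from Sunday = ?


Start: Sunday (index 6)
(6 + 154) mod 7
= 160 mod 7
= 6
Index 6 → Sunday

Sunday


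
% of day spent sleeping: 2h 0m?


Time: 120 minutes
Day: 1440 minutes
Percentage = (120/1440) × 100 ≈ 8.3%

8.3%


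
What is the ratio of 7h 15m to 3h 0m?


Duration 1: 435 minutes
Duration 2: 180 minutes
Ratio = 435:180
GCD = 15
Simplified = 29:12
As a decimal: 29/12 ≈ 2.42

29:12 (2.42)


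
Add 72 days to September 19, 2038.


November 30, 2038

Start: September 19, 2038
Add 72 days
September 19 → October 1: 30 - 19 + 1 = 12 days (72 - 12 = 60 left)
October 1 → November 1: 31 - 1 + 1 = 31 days (60 - 31 = 29 left)
November 1 + 29 = November 30, 2038


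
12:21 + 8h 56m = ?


Start: 741 minutes from midnight
Add: 536 minutes
Total: 1277 minutes
Hours: 1277 ÷ 60 = 21 remainder 17

21:17


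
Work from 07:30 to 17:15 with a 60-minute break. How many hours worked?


8h 45m (525 minutes)

Total time = (17×60+15) - (7×60+30)
= 1035 - 450 = 585 min
Minus break: 585 - 60 = 525 min
= 8h 45m


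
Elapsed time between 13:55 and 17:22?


End time in minutes: 17×60 + 22 = 1042
Start time in minutes: 13×60 + 55 = 835
Difference = 1042 - 835 = 207 minutes
= 3 hours 27 minutes

3h 27m


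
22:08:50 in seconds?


Hours: 22 × 3600 = 79200
Minutes: 8 × 60 = 480
Seconds: 50
Total = 79200 + 480 + 50 = 79730

79730 seconds


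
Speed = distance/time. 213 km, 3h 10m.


67.3 km/h

Distance: 213 km
Time: 3h 10m = 190 min = 190/60 = 19/6 hours
Speed = 213 ÷ (19/6) = 213 × 6 / 19 = 1278/19 ≈ 67.3 km/h


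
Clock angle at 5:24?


Hour hand = 5×30 + 24×0.5 = 162.0°
Minute hand = 24×6 = 144°
Difference = |162.0 - 144| = 18.0°

18.0°


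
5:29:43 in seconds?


19783 seconds

Hours: 5 × 3600 = 18000
Minutes: 29 × 60 = 1740
Seconds: 43
Total = 18000 + 1740 + 43 = 19783


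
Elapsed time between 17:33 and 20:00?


2h 27m

End time in minutes: 20×60 + 0 = 1200
Start time in minutes: 17×60 + 33 = 1053
Difference = 1200 - 1053 = 147 minutes
= 2 hours 27 minutes


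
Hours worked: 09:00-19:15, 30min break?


9h 45m (585 minutes)

Total time = (19×60+15) - (9×60+0)
= 1155 - 540 = 615 min
Minus break: 615 - 30 = 585 min
= 9h 45m


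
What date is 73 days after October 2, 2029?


December 14, 2029

Start: October 2, 2029
Add 73 days
October 2 → November 1: 31 - 2 + 1 = 30 days (73 - 30 = 43 left)
November 1 → December 1: 30 - 1 + 1 = 30 days (43 - 30 = 13 left)
December 1 + 13 = December 14, 2029


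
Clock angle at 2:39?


Hour hand = 2×30 + 39×0.5 = 79.5°
Minute hand = 39×6 = 234°
Difference = |79.5 - 234| = 154.5°

154.5°


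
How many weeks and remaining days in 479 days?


68 weeks 3 days

Weeks: 479 ÷ 7 = 68 remainder 3


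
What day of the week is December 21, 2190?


Zeller's congruence:
q=21, m=12, k=90, j=21
h = (21 + ⌊13×13/5⌋ + 90 + ⌊90/4⌋ + ⌊21/4⌋ - 2×21) mod 7
= (21 + 33 + 90 + 22 + 5 - 42) mod 7
= 129 mod 7 = 3
h=3 → Tuesday

Tuesday


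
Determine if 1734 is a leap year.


Rules: divisible by 4 AND (not by 100 OR by 400)
1734 ÷ 4 = 433 remainder 2 → not divisible by 4
Not divisible by 4 → not a leap year

No


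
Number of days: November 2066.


30 days

Month: November (month 11)
November has 30 days


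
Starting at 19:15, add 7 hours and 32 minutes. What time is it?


Start: 1155 minutes from midnight
Add: 452 minutes
Total: 1607 minutes
Hours: 1607 ÷ 60 = 26 remainder 47
26 ≥ 24 → 26 - 24 = 2 (next day)

02:47 (next day)


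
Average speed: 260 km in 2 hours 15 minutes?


115.6 km/h

Distance: 260 km
Time: 2h 15m = 135 min = 135/60 = 9/4 hours
Speed = 260 ÷ (9/4) = 260 × 4 / 9 = 1040/9 ≈ 115.6 km/h


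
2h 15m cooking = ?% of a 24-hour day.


9.4%

Time: 135 minutes
Day: 1440 minutes
Percentage = (135/1440) × 100 ≈ 9.4%


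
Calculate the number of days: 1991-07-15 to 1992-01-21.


From July 15, 1991 to January 21, 1992
Rest of July 1991: 31 - 15 = 16
Full months: August 31, September 30, October 31, November 30, December 31
Days into January 1992: 21
Total = 16 + 31 + 30 + 31 + 30 + 31 + 21 = 190 days

190 days


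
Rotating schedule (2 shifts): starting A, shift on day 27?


Shifts: A, B
Start: A (index 0)
Day 27: (0 + 27 - 1) mod 2
= 26 mod 2
= 0
Index 0 → shift A

Shift A


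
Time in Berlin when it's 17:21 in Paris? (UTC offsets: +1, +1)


17:21

Time difference = UTC+1 - UTC+1 = +0 hours
New hour = (17 + 0) mod 24
= 17 mod 24 = 17
Minutes unchanged → 17:21


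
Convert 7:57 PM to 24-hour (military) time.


19:57

Input: 7:57 PM
PM: 7 + 12 = 19


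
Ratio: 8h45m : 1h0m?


Duration 1: 525 minutes
Duration 2: 60 minutes
Ratio = 525:60
GCD = 15
Simplified = 35:4
As a decimal: 35/4 = 8.75

35:4 (8.75)


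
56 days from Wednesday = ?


Wednesday

Start: Wednesday (index 2)
(2 + 56) mod 7
= 58 mod 7
= 2
Index 2 → Wednesday


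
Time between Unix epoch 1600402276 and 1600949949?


547673 seconds (152.1 hours / 6.34 days)

Difference = 1600949949 - 1600402276 = 547673 seconds
In hours: 547673 / 3600 ≈ 152.1
In days: 547673 / 86400 ≈ 6.34


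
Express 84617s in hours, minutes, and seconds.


Hours: 84617 ÷ 3600 = 23 remainder 1817
Minutes: 1817 ÷ 60 = 30 remainder 17
Seconds: 17

23h 30m 17s


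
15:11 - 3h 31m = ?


11:40

Start: 911 minutes from midnight
Subtract: 211 minutes
Remaining: 911 - 211 = 700
Hours: 11, Minutes: 40


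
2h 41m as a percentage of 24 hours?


Total minutes: 2×60 + 41 = 161
Day = 24×60 = 1440 minutes
Fraction = 161/1440 ≈ 0.1118
As a percentage: 161/1440 × 100 ≈ 11.18%

0.1118 (11.18%)


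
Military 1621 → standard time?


4:21 PM

Hour: 16
16 - 12 = 4 → PM


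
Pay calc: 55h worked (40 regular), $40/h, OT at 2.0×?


Regular: 40h × $40 = $1600.00
Overtime: 55 - 40 = 15h
OT pay: 15h × $40 × 2.0 = $1200.00
Total = $1600.00 + $1200.00 = $2800.00

$2800.00


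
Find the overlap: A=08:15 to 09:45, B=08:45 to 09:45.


60 minutes

Meeting A: 495-585 (in minutes from midnight)
Meeting B: 525-585
Overlap start = max(495, 525) = 525
Overlap end = min(585, 585) = 585
Overlap = max(0, 585 - 525) = 60 min


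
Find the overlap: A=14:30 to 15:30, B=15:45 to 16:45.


0 minutes

Meeting A: 870-930 (in minutes from midnight)
Meeting B: 945-1005
Overlap start = max(870, 945) = 945
Overlap end = min(930, 1005) = 930
Overlap = max(0, 930 - 945) = 0 min


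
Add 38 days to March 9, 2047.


April 16, 2047

Start: March 9, 2047
Add 38 days
March 9 → April 1: 31 - 9 + 1 = 23 days (38 - 23 = 15 left)
April 1 + 15 = April 16, 2047


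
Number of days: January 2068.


Month: January (month 1)
January has 31 days

31 days


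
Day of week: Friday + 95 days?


Start: Friday (index 4)
(4 + 95) mod 7
= 99 mod 7
= 1
Index 1 → Tuesday

Tuesday


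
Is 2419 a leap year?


No

Rules: divisible by 4 AND (not by 100 OR by 400)
2419 ÷ 4 = 604 remainder 3 → not divisible by 4
Not divisible by 4 → not a leap year


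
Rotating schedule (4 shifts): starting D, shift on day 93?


Shift D

Shifts: A, B, C, D
Start: D (index 3)
Day 93: (3 + 93 - 1) mod 4
= 95 mod 4
= 3
Index 3 → shift D


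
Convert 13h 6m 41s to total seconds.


47201 seconds

Hours: 13 × 3600 = 46800
Minutes: 6 × 60 = 360
Seconds: 41
Total = 46800 + 360 + 41 = 47201


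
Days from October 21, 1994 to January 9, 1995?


From October 21, 1994 to January 9, 1995
Rest of October 1994: 31 - 21 = 10
Full months: November 30, December 31
Days into January 1995: 9
Total = 10 + 30 + 31 + 9 = 80 days

80 days


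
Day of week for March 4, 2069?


Monday

Zeller's congruence:
q=4, m=3, k=69, j=20
h = (4 + ⌊13×4/5⌋ + 69 + ⌊69/4⌋ + ⌊20/4⌋ - 2×20) mod 7
= (4 + 10 + 69 + 17 + 5 - 40) mod 7
= 65 mod 7 = 2
h=2 → Monday


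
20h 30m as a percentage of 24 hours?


0.8542 (85.42%)

Total minutes: 20×60 + 30 = 1230
Day = 24×60 = 1440 minutes
Fraction = 1230/1440 ≈ 0.8542
As a percentage: 1230/1440 × 100 ≈ 85.42%


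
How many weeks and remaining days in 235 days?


Weeks: 235 ÷ 7 = 33 remainder 4

33 weeks 4 days


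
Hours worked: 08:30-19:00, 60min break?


Total time = (19×60+0) - (8×60+30)
= 1140 - 510 = 630 min
Minus break: 630 - 60 = 570 min
= 9h 30m

9h 30m (570 minutes)


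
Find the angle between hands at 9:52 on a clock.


16.0°

Hour hand = 9×30 + 52×0.5 = 296.0°
Minute hand = 52×6 = 312°
Difference = |296.0 - 312| = 16.0°


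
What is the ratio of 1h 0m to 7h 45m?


Duration 1: 60 minutes
Duration 2: 465 minutes
Ratio = 60:465
GCD = 15
Simplified = 4:31
As a decimal: 4/31 ≈ 0.13

4:31 (0.13)


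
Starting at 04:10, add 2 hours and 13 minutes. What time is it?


06:23

Start: 250 minutes from midnight
Add: 133 minutes
Total: 383 minutes
Hours: 383 ÷ 60 = 6 remainder 23


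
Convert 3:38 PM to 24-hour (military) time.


15:38

Input: 3:38 PM
PM: 3 + 12 = 15


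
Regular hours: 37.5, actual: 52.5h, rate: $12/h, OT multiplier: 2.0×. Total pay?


$810.00

Regular: 37.5h × $12 = $450.00
Overtime: 52.5 - 37.5 = 15.0h
OT pay: 15.0h × $12 × 2.0 = $360.00
Total = $450.00 + $360.00 = $810.00


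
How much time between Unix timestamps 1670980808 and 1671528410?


Difference = 1671528410 - 1670980808 = 547602 seconds
In hours: 547602 / 3600 ≈ 152.1
In days: 547602 / 86400 ≈ 6.34

547602 seconds (152.1 hours / 6.34 days)


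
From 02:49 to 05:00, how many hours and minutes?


End time in minutes: 5×60 + 0 = 300
Start time in minutes: 2×60 + 49 = 169
Difference = 300 - 169 = 131 minutes
= 2 hours 11 minutes

2h 11m


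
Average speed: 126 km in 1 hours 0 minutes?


Distance: 126 km
Time: 1 hours
Speed = 126 / 1 = 126.0 km/h

126.0 km/h


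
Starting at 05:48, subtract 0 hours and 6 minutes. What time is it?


05:42

Start: 348 minutes from midnight
Subtract: 6 minutes
Remaining: 348 - 6 = 342
Hours: 5, Minutes: 42


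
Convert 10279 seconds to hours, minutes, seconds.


2h 51m 19s

Hours: 10279 ÷ 3600 = 2 remainder 3079
Minutes: 3079 ÷ 60 = 51 remainder 19
Seconds: 19


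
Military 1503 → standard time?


Hour: 15
15 - 12 = 3 → PM

3:03 PM


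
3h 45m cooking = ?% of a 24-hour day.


15.6%

Time: 225 minutes
Day: 1440 minutes
Percentage = (225/1440) × 100 ≈ 15.6%


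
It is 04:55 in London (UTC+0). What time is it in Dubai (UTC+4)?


08:55

Time difference = UTC+4 - UTC+0 = +4 hours
New hour = (4 + 4) mod 24
= 8 mod 24 = 8
Minutes unchanged → 08:55


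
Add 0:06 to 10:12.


10:18

Start: 612 minutes from midnight
Add: 6 minutes
Total: 618 minutes
Hours: 618 ÷ 60 = 10 remainder 18


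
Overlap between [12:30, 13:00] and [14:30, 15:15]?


0 minutes

Meeting A: 750-780 (in minutes from midnight)
Meeting B: 870-915
Overlap start = max(750, 870) = 870
Overlap end = min(780, 915) = 780
Overlap = max(0, 780 - 870) = 0 min


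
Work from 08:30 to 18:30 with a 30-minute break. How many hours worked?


9h 30m (570 minutes)

Total time = (18×60+30) - (8×60+30)
= 1110 - 510 = 600 min
Minus break: 600 - 30 = 570 min
= 9h 30m


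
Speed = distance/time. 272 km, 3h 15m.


Distance: 272 km
Time: 3h 15m = 195 min = 195/60 = 13/4 hours
Speed = 272 ÷ (13/4) = 272 × 4 / 13 = 1088/13 ≈ 83.7 km/h

83.7 km/h


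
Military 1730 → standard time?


5:30 PM

Hour: 17
17 - 12 = 5 → PM


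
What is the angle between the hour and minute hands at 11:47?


Hour hand = 11×30 + 47×0.5 = 353.5°
Minute hand = 47×6 = 282°
Difference = |353.5 - 282| = 71.5°

71.5°


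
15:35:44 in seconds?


Hours: 15 × 3600 = 54000
Minutes: 35 × 60 = 2100
Seconds: 44
Total = 54000 + 2100 + 44 = 56144

56144 seconds


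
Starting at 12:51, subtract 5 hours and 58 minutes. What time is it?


Start: 771 minutes from midnight
Subtract: 358 minutes
Remaining: 771 - 358 = 413
Hours: 6, Minutes: 53

06:53


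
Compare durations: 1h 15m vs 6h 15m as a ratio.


Duration 1: 75 minutes
Duration 2: 375 minutes
Ratio = 75:375
GCD = 75
Simplified = 1:5
As a decimal: 1/5 = 0.20

1:5 (0.20)


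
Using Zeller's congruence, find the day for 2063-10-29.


Monday

Zeller's congruence:
q=29, m=10, k=63, j=20
h = (29 + ⌊13×11/5⌋ + 63 + ⌊63/4⌋ + ⌊20/4⌋ - 2×20) mod 7
= (29 + 28 + 63 + 15 + 5 - 40) mod 7
= 100 mod 7 = 2
h=2 → Monday


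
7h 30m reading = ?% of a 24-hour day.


Time: 450 minutes
Day: 1440 minutes
Percentage = (450/1440) × 100 ≈ 31.3%

31.3%


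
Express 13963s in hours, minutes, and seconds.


Hours: 13963 ÷ 3600 = 3 remainder 3163
Minutes: 3163 ÷ 60 = 52 remainder 43
Seconds: 43

3h 52m 43s


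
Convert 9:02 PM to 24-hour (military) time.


21:02

Input: 9:02 PM
PM: 9 + 12 = 21


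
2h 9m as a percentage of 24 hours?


0.0896 (8.96%)

Total minutes: 2×60 + 9 = 129
Day = 24×60 = 1440 minutes
Fraction = 129/1440 ≈ 0.0896
As a percentage: 129/1440 × 100 ≈ 8.96%


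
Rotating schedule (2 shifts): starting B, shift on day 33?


Shifts: A, B
Start: B (index 1)
Day 33: (1 + 33 - 1) mod 2
= 33 mod 2
= 1
Index 1 → shift B

Shift B


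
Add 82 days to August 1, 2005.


October 22, 2005

Start: August 1, 2005
Add 82 days
August 1 → September 1: 31 - 1 + 1 = 31 days (82 - 31 = 51 left)
September 1 → October 1: 30 - 1 + 1 = 30 days (51 - 30 = 21 left)
October 1 + 21 = October 22, 2005


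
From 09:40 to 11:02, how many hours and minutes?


End time in minutes: 11×60 + 2 = 662
Start time in minutes: 9×60 + 40 = 580
Difference = 662 - 580 = 82 minutes
= 1 hours 22 minutes

1h 22m


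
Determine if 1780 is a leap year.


Yes

Rules: divisible by 4 AND (not by 100 OR by 400)
1780 ÷ 4 = 445 exactly → divisible by 4
1780 ÷ 100 = 17 remainder 80 → not divisible by 100
Divisible by 4 but not by 100 → leap year


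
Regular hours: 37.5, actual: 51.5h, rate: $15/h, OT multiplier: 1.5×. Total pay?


Regular: 37.5h × $15 = $562.50
Overtime: 51.5 - 37.5 = 14.0h
OT pay: 14.0h × $15 × 1.5 = $315.00
Total = $562.50 + $315.00 = $877.50

$877.50


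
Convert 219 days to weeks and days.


Weeks: 219 ÷ 7 = 31 remainder 2

31 weeks 2 days


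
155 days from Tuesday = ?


Start: Tuesday (index 1)
(1 + 155) mod 7
= 156 mod 7
= 2
Index 2 → Wednesday

Wednesday


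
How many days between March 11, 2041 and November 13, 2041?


From March 11, 2041 to November 13, 2041
Rest of March 2041: 31 - 11 = 20
Full months: April 30, May 31, June 30, July 31, August 31, September 30, October 31
Days into November 2041: 13
Total = 20 + 30 + 31 + 30 + 31 + 31 + 30 + 31 + 13 = 247 days

247 days


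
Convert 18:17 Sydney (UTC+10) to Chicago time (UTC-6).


02:17

Time difference = UTC-6 - UTC+10 = -16 hours
New hour = (18 -16) mod 24
= 2 mod 24 = 2
Minutes unchanged → 02:17


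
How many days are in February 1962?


28 days

Month: February (month 2)
February: 28 or 29 (leap year)
1962 leap year? No


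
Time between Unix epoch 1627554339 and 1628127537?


Difference = 1628127537 - 1627554339 = 573198 seconds
In hours: 573198 / 3600 ≈ 159.2
In days: 573198 / 86400 ≈ 6.63

573198 seconds (159.2 hours / 6.63 days)


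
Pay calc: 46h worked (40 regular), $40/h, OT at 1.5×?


$1960.00

Regular: 40h × $40 = $1600.00
Overtime: 46 - 40 = 6h
OT pay: 6h × $40 × 1.5 = $360.00
Total = $1600.00 + $360.00 = $1960.00


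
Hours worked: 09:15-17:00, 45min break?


7h 0m (420 minutes)

Total time = (17×60+0) - (9×60+15)
= 1020 - 555 = 465 min
Minus break: 465 - 45 = 420 min
= 7h 0m


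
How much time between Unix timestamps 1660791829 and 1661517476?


Difference = 1661517476 - 1660791829 = 725647 seconds
In hours: 725647 / 3600 ≈ 201.6
In days: 725647 / 86400 ≈ 8.40

725647 seconds (201.6 hours / 8.40 days)


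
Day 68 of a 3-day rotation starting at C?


Shifts: A, B, C
Start: C (index 2)
Day 68: (2 + 68 - 1) mod 3
= 69 mod 3
= 0
Index 0 → shift A

Shift A


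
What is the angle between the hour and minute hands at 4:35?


72.5°

Hour hand = 4×30 + 35×0.5 = 137.5°
Minute hand = 35×6 = 210°
Difference = |137.5 - 210| = 72.5°


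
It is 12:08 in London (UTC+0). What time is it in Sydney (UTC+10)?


22:08

Time difference = UTC+10 - UTC+0 = +10 hours
New hour = (12 + 10) mod 24
= 22 mod 24 = 22
Minutes unchanged → 22:08


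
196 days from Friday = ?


Friday

Start: Friday (index 4)
(4 + 196) mod 7
= 200 mod 7
= 4
Index 4 → Friday


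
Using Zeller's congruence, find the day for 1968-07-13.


Saturday

Zeller's congruence:
q=13, m=7, k=68, j=19
h = (13 + ⌊13×8/5⌋ + 68 + ⌊68/4⌋ + ⌊19/4⌋ - 2×19) mod 7
= (13 + 20 + 68 + 17 + 4 - 38) mod 7
= 84 mod 7 = 0
h=0 → Saturday


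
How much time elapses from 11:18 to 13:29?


End time in minutes: 13×60 + 29 = 809
Start time in minutes: 11×60 + 18 = 678
Difference = 809 - 678 = 131 minutes
= 2 hours 11 minutes

2h 11m


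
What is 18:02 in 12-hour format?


Hour: 18
18 - 12 = 6 → PM

6:02 PM
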